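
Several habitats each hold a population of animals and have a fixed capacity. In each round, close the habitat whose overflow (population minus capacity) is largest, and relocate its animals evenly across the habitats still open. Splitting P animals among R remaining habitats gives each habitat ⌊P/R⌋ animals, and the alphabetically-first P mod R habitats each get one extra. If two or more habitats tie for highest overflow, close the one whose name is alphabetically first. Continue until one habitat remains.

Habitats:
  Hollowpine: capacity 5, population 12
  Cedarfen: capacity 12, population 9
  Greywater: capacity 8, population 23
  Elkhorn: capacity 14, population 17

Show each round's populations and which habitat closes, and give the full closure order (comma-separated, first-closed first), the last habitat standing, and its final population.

Round 1: Cedarfen=9 Elkhorn=17 Greywater=23 Hollowpine=12 → close Greywater (overflow 15)
  23÷3 = 7 each, +1 to first 2
Round 2: Cedarfen=17 Elkhorn=25 Hollowpine=19 → close Hollowpine (overflow 14)
  19÷2 = 9 each, +1 to first 1
Round 3: Cedarfen=27 Elkhorn=34 → close Elkhorn (overflow 20)
  34÷1 = 34 each, +1 to first 0

Closure order: Greywater, Hollowpine, Elkhorn
Last habitat: Cedarfen with 61 animals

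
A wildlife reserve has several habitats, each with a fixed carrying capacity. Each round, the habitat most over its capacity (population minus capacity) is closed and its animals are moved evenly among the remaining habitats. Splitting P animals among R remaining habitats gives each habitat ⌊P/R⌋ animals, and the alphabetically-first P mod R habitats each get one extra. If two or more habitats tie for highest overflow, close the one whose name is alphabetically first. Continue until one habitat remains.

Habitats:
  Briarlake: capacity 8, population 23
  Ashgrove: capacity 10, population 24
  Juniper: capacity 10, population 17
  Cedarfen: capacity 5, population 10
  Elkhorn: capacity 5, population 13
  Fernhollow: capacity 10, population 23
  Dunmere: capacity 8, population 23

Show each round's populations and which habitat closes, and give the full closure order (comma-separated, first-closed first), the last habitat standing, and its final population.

Closure order: Briarlake, Dunmere, Ashgrove, Fernhollow, Elkhorn, Cedarfen
Last habitat: Juniper with 133 animals

Round 1: Ashgrove=24 Briarlake=23 Cedarfen=10 Dunmere=23 Elkhorn=13 Fernhollow=23 Juniper=17 → close Briarlake (overflow 15)
  23÷6 = 3 each, +1 to first 5
Round 2: Ashgrove=28 Cedarfen=14 Dunmere=27 Elkhorn=17 Fernhollow=27 Juniper=20 → close Dunmere (overflow 19)
  27÷5 = 5 each, +1 to first 2
Round 3: Ashgrove=34 Cedarfen=20 Elkhorn=22 Fernhollow=32 Juniper=25 → close Ashgrove (overflow 24)
  34÷4 = 8 each, +1 to first 2
Round 4: Cedarfen=29 Elkhorn=31 Fernhollow=40 Juniper=33 → close Fernhollow (overflow 30)
  40÷3 = 13 each, +1 to first 1
Round 5: Cedarfen=43 Elkhorn=44 Juniper=46 → close Elkhorn (overflow 39)
  44÷2 = 22 each, +1 to first 0
Round 6: Cedarfen=65 Juniper=68 → close Cedarfen (overflow 60)
  65÷1 = 65 each, +1 to first 0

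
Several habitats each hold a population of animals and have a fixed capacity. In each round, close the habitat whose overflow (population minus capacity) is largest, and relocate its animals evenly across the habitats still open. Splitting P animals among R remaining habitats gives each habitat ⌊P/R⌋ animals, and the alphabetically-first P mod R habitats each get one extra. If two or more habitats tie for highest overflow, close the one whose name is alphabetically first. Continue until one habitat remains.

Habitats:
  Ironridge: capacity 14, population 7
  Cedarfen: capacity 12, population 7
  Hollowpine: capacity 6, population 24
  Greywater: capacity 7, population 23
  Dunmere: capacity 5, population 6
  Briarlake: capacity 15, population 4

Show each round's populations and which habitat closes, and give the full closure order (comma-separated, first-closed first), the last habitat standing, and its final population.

Closure order: Hollowpine, Greywater, Dunmere, Cedarfen, Ironridge
Last habitat: Briarlake with 71 animals

Round 1: Briarlake=4 Cedarfen=7 Dunmere=6 Greywater=23 Hollowpine=24 Ironridge=7 → close Hollowpine (overflow 18)
  24÷5 = 4 each, +1 to first 4
Round 2: Briarlake=9 Cedarfen=12 Dunmere=11 Greywater=28 Ironridge=11 → close Greywater (overflow 21)
  28÷4 = 7 each, +1 to first 0
Round 3: Briarlake=16 Cedarfen=19 Dunmere=18 Ironridge=18 → close Dunmere (overflow 13)
  18÷3 = 6 each, +1 to first 0
Round 4: Briarlake=22 Cedarfen=25 Ironridge=24 → close Cedarfen (overflow 13)
  25÷2 = 12 each, +1 to first 1
Round 5: Briarlake=35 Ironridge=36 → close Ironridge (overflow 22)
  36÷1 = 36 each, +1 to first 0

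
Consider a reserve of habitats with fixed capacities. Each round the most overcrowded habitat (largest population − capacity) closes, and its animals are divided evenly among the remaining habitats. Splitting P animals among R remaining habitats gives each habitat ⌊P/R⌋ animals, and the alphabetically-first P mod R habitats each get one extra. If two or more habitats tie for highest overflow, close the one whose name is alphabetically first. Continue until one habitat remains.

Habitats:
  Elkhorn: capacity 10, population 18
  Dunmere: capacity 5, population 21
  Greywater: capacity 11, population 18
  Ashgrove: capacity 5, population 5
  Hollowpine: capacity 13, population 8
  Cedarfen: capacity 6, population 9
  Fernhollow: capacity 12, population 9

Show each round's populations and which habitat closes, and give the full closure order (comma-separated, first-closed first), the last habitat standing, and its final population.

Closure order: Dunmere, Elkhorn, Greywater, Cedarfen, Ashgrove, Fernhollow
Last habitat: Hollowpine with 88 animals

Round 1: Ashgrove=5 Cedarfen=9 Dunmere=21 Elkhorn=18 Fernhollow=9 Greywater=18 Hollowpine=8 → close Dunmere (overflow 16)
  21÷6 = 3 each, +1 to first 3
Round 2: Ashgrove=9 Cedarfen=13 Elkhorn=22 Fernhollow=12 Greywater=21 Hollowpine=11 → close Elkhorn (overflow 12)
  22÷5 = 4 each, +1 to first 2
Round 3: Ashgrove=14 Cedarfen=18 Fernhollow=16 Greywater=25 Hollowpine=15 → close Greywater (overflow 14)
  25÷4 = 6 each, +1 to first 1
Round 4: Ashgrove=21 Cedarfen=24 Fernhollow=22 Hollowpine=21 → close Cedarfen (overflow 18)
  24÷3 = 8 each, +1 to first 0
Round 5: Ashgrove=29 Fernhollow=30 Hollowpine=29 → close Ashgrove (overflow 24)
  29÷2 = 14 each, +1 to first 1
Round 6: Fernhollow=45 Hollowpine=43 → close Fernhollow (overflow 33)
  45÷1 = 45 each, +1 to first 0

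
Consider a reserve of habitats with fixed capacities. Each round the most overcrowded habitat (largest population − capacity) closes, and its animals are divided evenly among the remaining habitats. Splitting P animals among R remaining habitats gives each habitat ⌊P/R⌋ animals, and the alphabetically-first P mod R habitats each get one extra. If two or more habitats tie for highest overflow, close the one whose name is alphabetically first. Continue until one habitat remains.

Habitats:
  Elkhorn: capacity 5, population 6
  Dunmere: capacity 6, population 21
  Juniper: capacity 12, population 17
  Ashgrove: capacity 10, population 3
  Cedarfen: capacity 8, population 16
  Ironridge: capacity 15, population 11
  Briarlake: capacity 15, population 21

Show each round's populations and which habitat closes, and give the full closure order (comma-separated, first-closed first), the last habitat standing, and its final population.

Round 1: Ashgrove=3 Briarlake=21 Cedarfen=16 Dunmere=21 Elkhorn=6 Ironridge=11 Juniper=17 → close Dunmere (overflow 15)
  21÷6 = 3 each, +1 to first 3
Round 2: Ashgrove=7 Briarlake=25 Cedarfen=20 Elkhorn=9 Ironridge=14 Juniper=20 → close Cedarfen (overflow 12)
  20÷5 = 4 each, +1 to first 0
Round 3: Ashgrove=11 Briarlake=29 Elkhorn=13 Ironridge=18 Juniper=24 → close Briarlake (overflow 14)
  29÷4 = 7 each, +1 to first 1
Round 4: Ashgrove=19 Elkhorn=20 Ironridge=25 Juniper=31 → close Juniper (overflow 19)
  31÷3 = 10 each, +1 to first 1
Round 5: Ashgrove=30 Elkhorn=30 Ironridge=35 → close Elkhorn (overflow 25)
  30÷2 = 15 each, +1 to first 0
Round 6: Ashgrove=45 Ironridge=50 → close Ashgrove (overflow 35)
  45÷1 = 45 each, +1 to first 0

Closure order: Dunmere, Cedarfen, Briarlake, Juniper, Elkhorn, Ashgrove
Last habitat: Ironridge with 95 animals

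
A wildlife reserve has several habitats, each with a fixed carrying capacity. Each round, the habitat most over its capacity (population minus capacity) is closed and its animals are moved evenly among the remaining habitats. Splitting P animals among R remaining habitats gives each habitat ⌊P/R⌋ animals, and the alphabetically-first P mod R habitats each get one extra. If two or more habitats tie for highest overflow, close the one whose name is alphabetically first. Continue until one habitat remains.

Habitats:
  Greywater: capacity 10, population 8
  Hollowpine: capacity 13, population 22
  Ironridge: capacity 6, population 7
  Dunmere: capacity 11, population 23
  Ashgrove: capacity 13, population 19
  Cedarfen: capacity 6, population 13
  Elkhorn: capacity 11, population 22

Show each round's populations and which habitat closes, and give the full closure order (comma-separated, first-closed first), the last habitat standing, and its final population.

Closure order: Dunmere, Elkhorn, Hollowpine, Ashgrove, Cedarfen, Greywater
Last habitat: Ironridge with 114 animals

Round 1: Ashgrove=19 Cedarfen=13 Dunmere=23 Elkhorn=22 Greywater=8 Hollowpine=22 Ironridge=7 → close Dunmere (overflow 12)
  23÷6 = 3 each, +1 to first 5
Round 2: Ashgrove=23 Cedarfen=17 Elkhorn=26 Greywater=12 Hollowpine=26 Ironridge=10 → close Elkhorn (overflow 15)
  26÷5 = 5 each, +1 to first 1
Round 3: Ashgrove=29 Cedarfen=22 Greywater=17 Hollowpine=31 Ironridge=15 → close Hollowpine (overflow 18)
  31÷4 = 7 each, +1 to first 3
Round 4: Ashgrove=37 Cedarfen=30 Greywater=25 Ironridge=22 → close Ashgrove (overflow 24)
  37÷3 = 12 each, +1 to first 1
Round 5: Cedarfen=43 Greywater=37 Ironridge=34 → close Cedarfen (overflow 37)
  43÷2 = 21 each, +1 to first 1
Round 6: Greywater=59 Ironridge=55 → close Greywater (overflow 49)
  59÷1 = 59 each, +1 to first 0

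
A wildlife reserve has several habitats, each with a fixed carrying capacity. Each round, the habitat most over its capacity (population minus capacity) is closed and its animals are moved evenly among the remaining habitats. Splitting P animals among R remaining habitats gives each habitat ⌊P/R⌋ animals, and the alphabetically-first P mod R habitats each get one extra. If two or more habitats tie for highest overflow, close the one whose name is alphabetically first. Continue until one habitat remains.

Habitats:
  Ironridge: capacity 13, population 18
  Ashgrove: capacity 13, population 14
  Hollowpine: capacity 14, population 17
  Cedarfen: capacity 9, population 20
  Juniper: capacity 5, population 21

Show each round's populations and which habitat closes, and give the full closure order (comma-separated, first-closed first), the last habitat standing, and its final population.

Round 1: Ashgrove=14 Cedarfen=20 Hollowpine=17 Ironridge=18 Juniper=21 → close Juniper (overflow 16)
  21÷4 = 5 each, +1 to first 1
Round 2: Ashgrove=20 Cedarfen=25 Hollowpine=22 Ironridge=23 → close Cedarfen (overflow 16)
  25÷3 = 8 each, +1 to first 1
Round 3: Ashgrove=29 Hollowpine=30 Ironridge=31 → close Ironridge (overflow 18)
  31÷2 = 15 each, +1 to first 1
Round 4: Ashgrove=45 Hollowpine=45 → close Ashgrove (overflow 32)
  45÷1 = 45 each, +1 to first 0

Closure order: Juniper, Cedarfen, Ironridge, Ashgrove
Last habitat: Hollowpine with 90 animals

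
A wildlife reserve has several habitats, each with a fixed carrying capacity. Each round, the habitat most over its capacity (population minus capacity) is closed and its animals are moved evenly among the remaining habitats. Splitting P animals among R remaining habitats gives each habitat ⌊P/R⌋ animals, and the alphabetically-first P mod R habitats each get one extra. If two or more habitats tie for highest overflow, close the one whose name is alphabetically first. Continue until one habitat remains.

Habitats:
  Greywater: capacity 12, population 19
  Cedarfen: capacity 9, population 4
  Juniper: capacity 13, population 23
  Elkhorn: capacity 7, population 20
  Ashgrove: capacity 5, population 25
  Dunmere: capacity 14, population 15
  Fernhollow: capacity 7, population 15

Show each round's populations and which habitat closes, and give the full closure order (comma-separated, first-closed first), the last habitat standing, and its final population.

Closure order: Ashgrove, Elkhorn, Juniper, Fernhollow, Greywater, Dunmere
Last habitat: Cedarfen with 121 animals

Round 1: Ashgrove=25 Cedarfen=4 Dunmere=15 Elkhorn=20 Fernhollow=15 Greywater=19 Juniper=23 → close Ashgrove (overflow 20)
  25÷6 = 4 each, +1 to first 1
Round 2: Cedarfen=9 Dunmere=19 Elkhorn=24 Fernhollow=19 Greywater=23 Juniper=27 → close Elkhorn (overflow 17)
  24÷5 = 4 each, +1 to first 4
Round 3: Cedarfen=14 Dunmere=24 Fernhollow=24 Greywater=28 Juniper=31 → close Juniper (overflow 18)
  31÷4 = 7 each, +1 to first 3
Round 4: Cedarfen=22 Dunmere=32 Fernhollow=32 Greywater=35 → close Fernhollow (overflow 25)
  32÷3 = 10 each, +1 to first 2
Round 5: Cedarfen=33 Dunmere=43 Greywater=45 → close Greywater (overflow 33)
  45÷2 = 22 each, +1 to first 1
Round 6: Cedarfen=56 Dunmere=65 → close Dunmere (overflow 51)
  65÷1 = 65 each, +1 to first 0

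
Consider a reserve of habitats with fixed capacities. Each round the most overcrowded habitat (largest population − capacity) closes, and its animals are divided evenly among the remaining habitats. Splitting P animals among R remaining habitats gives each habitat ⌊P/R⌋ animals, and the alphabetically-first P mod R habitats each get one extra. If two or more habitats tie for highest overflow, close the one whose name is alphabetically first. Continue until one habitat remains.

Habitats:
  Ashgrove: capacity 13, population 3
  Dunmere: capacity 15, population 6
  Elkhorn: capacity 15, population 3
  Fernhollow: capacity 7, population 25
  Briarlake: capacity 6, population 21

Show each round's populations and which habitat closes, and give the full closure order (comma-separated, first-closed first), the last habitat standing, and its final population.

Closure order: Fernhollow, Briarlake, Ashgrove, Dunmere
Last habitat: Elkhorn with 58 animals

Round 1: Ashgrove=3 Briarlake=21 Dunmere=6 Elkhorn=3 Fernhollow=25 → close Fernhollow (overflow 18)
  25÷4 = 6 each, +1 to first 1
Round 2: Ashgrove=10 Briarlake=27 Dunmere=12 Elkhorn=9 → close Briarlake (overflow 21)
  27÷3 = 9 each, +1 to first 0
Round 3: Ashgrove=19 Dunmere=21 Elkhorn=18 → close Ashgrove (overflow 6)
  19÷2 = 9 each, +1 to first 1
Round 4: Dunmere=31 Elkhorn=27 → close Dunmere (overflow 16)
  31÷1 = 31 each, +1 to first 0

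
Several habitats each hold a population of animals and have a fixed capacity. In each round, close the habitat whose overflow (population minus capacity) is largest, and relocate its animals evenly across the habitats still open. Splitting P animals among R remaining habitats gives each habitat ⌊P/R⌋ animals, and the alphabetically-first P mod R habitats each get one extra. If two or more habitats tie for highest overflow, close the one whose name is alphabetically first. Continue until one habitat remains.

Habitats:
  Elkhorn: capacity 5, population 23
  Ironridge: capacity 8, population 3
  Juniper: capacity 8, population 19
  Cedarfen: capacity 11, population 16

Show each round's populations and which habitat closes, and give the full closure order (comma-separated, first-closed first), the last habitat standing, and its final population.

Round 1: Cedarfen=16 Elkhorn=23 Ironridge=3 Juniper=19 → close Elkhorn (overflow 18)
  23÷3 = 7 each, +1 to first 2
Round 2: Cedarfen=24 Ironridge=11 Juniper=26 → close Juniper (overflow 18)
  26÷2 = 13 each, +1 to first 0
Round 3: Cedarfen=37 Ironridge=24 → close Cedarfen (overflow 26)
  37÷1 = 37 each, +1 to first 0

Closure order: Elkhorn, Juniper, Cedarfen
Last habitat: Ironridge with 61 animals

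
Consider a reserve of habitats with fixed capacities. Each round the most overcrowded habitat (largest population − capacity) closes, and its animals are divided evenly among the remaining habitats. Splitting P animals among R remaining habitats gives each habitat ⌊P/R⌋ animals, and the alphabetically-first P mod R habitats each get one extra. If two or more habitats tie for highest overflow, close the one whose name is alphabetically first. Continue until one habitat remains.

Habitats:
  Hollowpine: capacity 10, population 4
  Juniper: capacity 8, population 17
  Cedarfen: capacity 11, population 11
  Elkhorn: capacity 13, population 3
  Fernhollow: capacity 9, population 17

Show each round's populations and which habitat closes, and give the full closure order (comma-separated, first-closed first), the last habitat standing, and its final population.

Closure order: Juniper, Fernhollow, Cedarfen, Hollowpine
Last habitat: Elkhorn with 52 animals

Round 1: Cedarfen=11 Elkhorn=3 Fernhollow=17 Hollowpine=4 Juniper=17 → close Juniper (overflow 9)
  17÷4 = 4 each, +1 to first 1
Round 2: Cedarfen=16 Elkhorn=7 Fernhollow=21 Hollowpine=8 → close Fernhollow (overflow 12)
  21÷3 = 7 each, +1 to first 0
Round 3: Cedarfen=23 Elkhorn=14 Hollowpine=15 → close Cedarfen (overflow 12)
  23÷2 = 11 each, +1 to first 1
Round 4: Elkhorn=26 Hollowpine=26 → close Hollowpine (overflow 16)
  26÷1 = 26 each, +1 to first 0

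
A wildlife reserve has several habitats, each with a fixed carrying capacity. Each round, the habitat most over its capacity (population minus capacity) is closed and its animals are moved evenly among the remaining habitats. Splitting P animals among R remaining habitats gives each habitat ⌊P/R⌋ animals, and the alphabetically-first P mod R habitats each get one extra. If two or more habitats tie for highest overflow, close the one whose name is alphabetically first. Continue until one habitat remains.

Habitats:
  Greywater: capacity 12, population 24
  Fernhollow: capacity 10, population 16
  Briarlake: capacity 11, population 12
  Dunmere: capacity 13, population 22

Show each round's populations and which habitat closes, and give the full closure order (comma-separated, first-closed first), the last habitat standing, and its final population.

Round 1: Briarlake=12 Dunmere=22 Fernhollow=16 Greywater=24 → close Greywater (overflow 12)
  24÷3 = 8 each, +1 to first 0
Round 2: Briarlake=20 Dunmere=30 Fernhollow=24 → close Dunmere (overflow 17)
  30÷2 = 15 each, +1 to first 0
Round 3: Briarlake=35 Fernhollow=39 → close Fernhollow (overflow 29)
  39÷1 = 39 each, +1 to first 0

Closure order: Greywater, Dunmere, Fernhollow
Last habitat: Briarlake with 74 animals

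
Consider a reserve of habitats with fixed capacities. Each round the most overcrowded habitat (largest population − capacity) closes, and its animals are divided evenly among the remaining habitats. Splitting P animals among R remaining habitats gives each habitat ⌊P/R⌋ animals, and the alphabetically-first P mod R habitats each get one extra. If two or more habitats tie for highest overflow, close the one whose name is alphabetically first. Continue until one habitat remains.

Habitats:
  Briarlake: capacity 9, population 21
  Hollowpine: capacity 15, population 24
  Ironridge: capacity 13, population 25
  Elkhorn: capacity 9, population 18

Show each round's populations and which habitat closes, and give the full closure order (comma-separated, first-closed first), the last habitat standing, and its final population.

Closure order: Briarlake, Ironridge, Elkhorn
Last habitat: Hollowpine with 88 animals

Round 1: Briarlake=21 Elkhorn=18 Hollowpine=24 Ironridge=25 → close Briarlake (overflow 12)
  21÷3 = 7 each, +1 to first 0
Round 2: Elkhorn=25 Hollowpine=31 Ironridge=32 → close Ironridge (overflow 19)
  32÷2 = 16 each, +1 to first 0
Round 3: Elkhorn=41 Hollowpine=47 → close Elkhorn (overflow 32)
  41÷1 = 41 each, +1 to first 0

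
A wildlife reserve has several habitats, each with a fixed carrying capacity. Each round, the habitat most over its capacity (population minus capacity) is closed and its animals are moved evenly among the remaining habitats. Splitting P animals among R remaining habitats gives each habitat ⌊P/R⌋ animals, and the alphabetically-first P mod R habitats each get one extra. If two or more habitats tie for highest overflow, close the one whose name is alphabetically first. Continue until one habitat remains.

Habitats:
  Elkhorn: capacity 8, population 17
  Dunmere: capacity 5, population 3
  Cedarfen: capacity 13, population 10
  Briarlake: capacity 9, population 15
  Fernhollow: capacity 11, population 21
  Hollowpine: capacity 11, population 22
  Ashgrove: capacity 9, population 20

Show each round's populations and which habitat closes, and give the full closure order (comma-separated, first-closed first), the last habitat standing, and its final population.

Round 1: Ashgrove=20 Briarlake=15 Cedarfen=10 Dunmere=3 Elkhorn=17 Fernhollow=21 Hollowpine=22 → close Ashgrove (overflow 11)
  20÷6 = 3 each, +1 to first 2
Round 2: Briarlake=19 Cedarfen=14 Dunmere=6 Elkhorn=20 Fernhollow=24 Hollowpine=25 → close Hollowpine (overflow 14)
  25÷5 = 5 each, +1 to first 0
Round 3: Briarlake=24 Cedarfen=19 Dunmere=11 Elkhorn=25 Fernhollow=29 → close Fernhollow (overflow 18)
  29÷4 = 7 each, +1 to first 1
Round 4: Briarlake=32 Cedarfen=26 Dunmere=18 Elkhorn=32 → close Elkhorn (overflow 24)
  32÷3 = 10 each, +1 to first 2
Round 5: Briarlake=43 Cedarfen=37 Dunmere=28 → close Briarlake (overflow 34)
  43÷2 = 21 each, +1 to first 1
Round 6: Cedarfen=59 Dunmere=49 → close Cedarfen (overflow 46)
  59÷1 = 59 each, +1 to first 0

Closure order: Ashgrove, Hollowpine, Fernhollow, Elkhorn, Briarlake, Cedarfen
Last habitat: Dunmere with 108 animals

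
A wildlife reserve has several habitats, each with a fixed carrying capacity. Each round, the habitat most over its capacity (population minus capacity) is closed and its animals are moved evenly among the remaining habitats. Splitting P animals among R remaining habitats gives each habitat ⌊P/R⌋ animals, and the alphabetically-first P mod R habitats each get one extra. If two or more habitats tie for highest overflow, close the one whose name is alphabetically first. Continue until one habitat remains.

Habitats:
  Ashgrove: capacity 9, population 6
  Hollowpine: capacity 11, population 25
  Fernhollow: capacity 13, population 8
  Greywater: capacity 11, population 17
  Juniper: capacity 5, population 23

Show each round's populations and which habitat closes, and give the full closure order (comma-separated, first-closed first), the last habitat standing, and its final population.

Closure order: Juniper, Hollowpine, Greywater, Ashgrove
Last habitat: Fernhollow with 79 animals

Round 1: Ashgrove=6 Fernhollow=8 Greywater=17 Hollowpine=25 Juniper=23 → close Juniper (overflow 18)
  23÷4 = 5 each, +1 to first 3
Round 2: Ashgrove=12 Fernhollow=14 Greywater=23 Hollowpine=30 → close Hollowpine (overflow 19)
  30÷3 = 10 each, +1 to first 0
Round 3: Ashgrove=22 Fernhollow=24 Greywater=33 → close Greywater (overflow 22)
  33÷2 = 16 each, +1 to first 1
Round 4: Ashgrove=39 Fernhollow=40 → close Ashgrove (overflow 30)
  39÷1 = 39 each, +1 to first 0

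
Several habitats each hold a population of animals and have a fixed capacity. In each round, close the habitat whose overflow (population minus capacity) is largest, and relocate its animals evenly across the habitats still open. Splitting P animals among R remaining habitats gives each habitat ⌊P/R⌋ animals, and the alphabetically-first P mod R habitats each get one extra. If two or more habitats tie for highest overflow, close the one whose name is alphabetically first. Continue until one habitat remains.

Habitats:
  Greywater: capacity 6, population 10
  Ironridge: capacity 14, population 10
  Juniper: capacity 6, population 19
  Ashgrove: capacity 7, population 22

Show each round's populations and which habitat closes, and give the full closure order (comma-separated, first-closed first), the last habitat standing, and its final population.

Round 1: Ashgrove=22 Greywater=10 Ironridge=10 Juniper=19 → close Ashgrove (overflow 15)
  22÷3 = 7 each, +1 to first 1
Round 2: Greywater=18 Ironridge=17 Juniper=26 → close Juniper (overflow 20)
  26÷2 = 13 each, +1 to first 0
Round 3: Greywater=31 Ironridge=30 → close Greywater (overflow 25)
  31÷1 = 31 each, +1 to first 0

Closure order: Ashgrove, Juniper, Greywater
Last habitat: Ironridge with 61 animals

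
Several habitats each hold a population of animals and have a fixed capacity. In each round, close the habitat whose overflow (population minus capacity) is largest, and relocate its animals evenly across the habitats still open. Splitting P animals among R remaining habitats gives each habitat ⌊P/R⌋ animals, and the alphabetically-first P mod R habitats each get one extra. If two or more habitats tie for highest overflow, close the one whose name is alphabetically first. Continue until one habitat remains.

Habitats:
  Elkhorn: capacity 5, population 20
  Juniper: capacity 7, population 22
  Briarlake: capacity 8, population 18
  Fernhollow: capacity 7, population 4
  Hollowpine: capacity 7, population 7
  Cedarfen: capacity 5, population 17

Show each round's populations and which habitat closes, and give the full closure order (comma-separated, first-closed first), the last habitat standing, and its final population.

Round 1: Briarlake=18 Cedarfen=17 Elkhorn=20 Fernhollow=4 Hollowpine=7 Juniper=22 → close Elkhorn (overflow 15)
  20÷5 = 4 each, +1 to first 0
Round 2: Briarlake=22 Cedarfen=21 Fernhollow=8 Hollowpine=11 Juniper=26 → close Juniper (overflow 19)
  26÷4 = 6 each, +1 to first 2
Round 3: Briarlake=29 Cedarfen=28 Fernhollow=14 Hollowpine=17 → close Cedarfen (overflow 23)
  28÷3 = 9 each, +1 to first 1
Round 4: Briarlake=39 Fernhollow=23 Hollowpine=26 → close Briarlake (overflow 31)
  39÷2 = 19 each, +1 to first 1
Round 5: Fernhollow=43 Hollowpine=45 → close Hollowpine (overflow 38)
  45÷1 = 45 each, +1 to first 0

Closure order: Elkhorn, Juniper, Cedarfen, Briarlake, Hollowpine
Last habitat: Fernhollow with 88 animals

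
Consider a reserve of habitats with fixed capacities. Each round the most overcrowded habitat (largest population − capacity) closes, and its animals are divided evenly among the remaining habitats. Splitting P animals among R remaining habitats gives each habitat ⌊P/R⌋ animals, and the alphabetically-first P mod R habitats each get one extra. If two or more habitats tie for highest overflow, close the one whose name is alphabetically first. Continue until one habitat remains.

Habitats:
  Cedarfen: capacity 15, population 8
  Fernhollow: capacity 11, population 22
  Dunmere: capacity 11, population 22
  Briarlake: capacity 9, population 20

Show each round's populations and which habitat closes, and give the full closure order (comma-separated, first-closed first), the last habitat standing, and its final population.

Closure order: Briarlake, Dunmere, Fernhollow
Last habitat: Cedarfen with 72 animals

Round 1: Briarlake=20 Cedarfen=8 Dunmere=22 Fernhollow=22 → close Briarlake (overflow 11)
  20÷3 = 6 each, +1 to first 2
Round 2: Cedarfen=15 Dunmere=29 Fernhollow=28 → close Dunmere (overflow 18)
  29÷2 = 14 each, +1 to first 1
Round 3: Cedarfen=30 Fernhollow=42 → close Fernhollow (overflow 31)
  42÷1 = 42 each, +1 to first 0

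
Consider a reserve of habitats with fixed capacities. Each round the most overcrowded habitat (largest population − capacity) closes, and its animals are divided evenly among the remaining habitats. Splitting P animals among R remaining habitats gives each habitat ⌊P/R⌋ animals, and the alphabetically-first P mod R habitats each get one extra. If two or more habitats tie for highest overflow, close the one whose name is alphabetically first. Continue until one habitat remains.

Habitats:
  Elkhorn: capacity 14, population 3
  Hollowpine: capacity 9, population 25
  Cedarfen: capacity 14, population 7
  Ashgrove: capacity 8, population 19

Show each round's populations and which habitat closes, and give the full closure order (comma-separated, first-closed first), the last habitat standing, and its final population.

Round 1: Ashgrove=19 Cedarfen=7 Elkhorn=3 Hollowpine=25 → close Hollowpine (overflow 16)
  25÷3 = 8 each, +1 to first 1
Round 2: Ashgrove=28 Cedarfen=15 Elkhorn=11 → close Ashgrove (overflow 20)
  28÷2 = 14 each, +1 to first 0
Round 3: Cedarfen=29 Elkhorn=25 → close Cedarfen (overflow 15)
  29÷1 = 29 each, +1 to first 0

Closure order: Hollowpine, Ashgrove, Cedarfen
Last habitat: Elkhorn with 54 animals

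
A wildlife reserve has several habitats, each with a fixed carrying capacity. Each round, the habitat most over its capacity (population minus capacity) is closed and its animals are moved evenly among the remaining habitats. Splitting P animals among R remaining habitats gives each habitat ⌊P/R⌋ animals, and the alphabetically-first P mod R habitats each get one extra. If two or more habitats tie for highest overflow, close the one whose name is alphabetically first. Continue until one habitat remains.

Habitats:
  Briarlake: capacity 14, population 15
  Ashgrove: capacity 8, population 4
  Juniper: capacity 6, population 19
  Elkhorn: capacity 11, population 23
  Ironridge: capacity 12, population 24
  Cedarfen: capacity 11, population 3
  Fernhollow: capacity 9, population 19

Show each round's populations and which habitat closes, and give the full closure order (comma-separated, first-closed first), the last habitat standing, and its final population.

Round 1: Ashgrove=4 Briarlake=15 Cedarfen=3 Elkhorn=23 Fernhollow=19 Ironridge=24 Juniper=19 → close Juniper (overflow 13)
  19÷6 = 3 each, +1 to first 1
Round 2: Ashgrove=8 Briarlake=18 Cedarfen=6 Elkhorn=26 Fernhollow=22 Ironridge=27 → close Elkhorn (overflow 15)
  26÷5 = 5 each, +1 to first 1
Round 3: Ashgrove=14 Briarlake=23 Cedarfen=11 Fernhollow=27 Ironridge=32 → close Ironridge (overflow 20)
  32÷4 = 8 each, +1 to first 0
Round 4: Ashgrove=22 Briarlake=31 Cedarfen=19 Fernhollow=35 → close Fernhollow (overflow 26)
  35÷3 = 11 each, +1 to first 2
Round 5: Ashgrove=34 Briarlake=43 Cedarfen=30 → close Briarlake (overflow 29)
  43÷2 = 21 each, +1 to first 1
Round 6: Ashgrove=56 Cedarfen=51 → close Ashgrove (overflow 48)
  56÷1 = 56 each, +1 to first 0

Closure order: Juniper, Elkhorn, Ironridge, Fernhollow, Briarlake, Ashgrove
Last habitat: Cedarfen with 107 animals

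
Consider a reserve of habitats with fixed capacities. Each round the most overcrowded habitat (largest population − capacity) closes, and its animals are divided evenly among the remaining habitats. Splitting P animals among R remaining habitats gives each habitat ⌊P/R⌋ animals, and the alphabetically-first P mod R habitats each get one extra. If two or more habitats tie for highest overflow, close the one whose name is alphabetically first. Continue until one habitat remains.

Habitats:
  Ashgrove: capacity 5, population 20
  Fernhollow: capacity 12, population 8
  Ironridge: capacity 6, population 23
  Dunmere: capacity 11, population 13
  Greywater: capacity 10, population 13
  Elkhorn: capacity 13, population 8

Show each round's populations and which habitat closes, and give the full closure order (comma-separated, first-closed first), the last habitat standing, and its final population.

Round 1: Ashgrove=20 Dunmere=13 Elkhorn=8 Fernhollow=8 Greywater=13 Ironridge=23 → close Ironridge (overflow 17)
  23÷5 = 4 each, +1 to first 3
Round 2: Ashgrove=25 Dunmere=18 Elkhorn=13 Fernhollow=12 Greywater=17 → close Ashgrove (overflow 20)
  25÷4 = 6 each, +1 to first 1
Round 3: Dunmere=25 Elkhorn=19 Fernhollow=18 Greywater=23 → close Dunmere (overflow 14)
  25÷3 = 8 each, +1 to first 1
Round 4: Elkhorn=28 Fernhollow=26 Greywater=31 → close Greywater (overflow 21)
  31÷2 = 15 each, +1 to first 1
Round 5: Elkhorn=44 Fernhollow=41 → close Elkhorn (overflow 31)
  44÷1 = 44 each, +1 to first 0

Closure order: Ironridge, Ashgrove, Dunmere, Greywater, Elkhorn
Last habitat: Fernhollow with 85 animals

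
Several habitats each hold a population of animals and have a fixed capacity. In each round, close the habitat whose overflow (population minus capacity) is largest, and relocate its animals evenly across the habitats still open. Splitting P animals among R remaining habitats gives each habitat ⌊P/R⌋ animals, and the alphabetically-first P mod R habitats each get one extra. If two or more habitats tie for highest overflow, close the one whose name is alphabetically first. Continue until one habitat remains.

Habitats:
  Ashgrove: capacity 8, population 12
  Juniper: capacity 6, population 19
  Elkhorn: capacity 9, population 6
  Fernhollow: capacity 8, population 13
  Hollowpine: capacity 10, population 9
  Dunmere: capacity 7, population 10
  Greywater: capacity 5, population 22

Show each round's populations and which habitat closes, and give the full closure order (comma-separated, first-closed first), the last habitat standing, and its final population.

Closure order: Greywater, Juniper, Ashgrove, Dunmere, Fernhollow, Elkhorn
Last habitat: Hollowpine with 91 animals

Round 1: Ashgrove=12 Dunmere=10 Elkhorn=6 Fernhollow=13 Greywater=22 Hollowpine=9 Juniper=19 → close Greywater (overflow 17)
  22÷6 = 3 each, +1 to first 4
Round 2: Ashgrove=16 Dunmere=14 Elkhorn=10 Fernhollow=17 Hollowpine=12 Juniper=22 → close Juniper (overflow 16)
  22÷5 = 4 each, +1 to first 2
Round 3: Ashgrove=21 Dunmere=19 Elkhorn=14 Fernhollow=21 Hollowpine=16 → close Ashgrove (overflow 13)
  21÷4 = 5 each, +1 to first 1
Round 4: Dunmere=25 Elkhorn=19 Fernhollow=26 Hollowpine=21 → close Dunmere (overflow 18)
  25÷3 = 8 each, +1 to first 1
Round 5: Elkhorn=28 Fernhollow=34 Hollowpine=29 → close Fernhollow (overflow 26)
  34÷2 = 17 each, +1 to first 0
Round 6: Elkhorn=45 Hollowpine=46 → close Elkhorn (overflow 36)
  45÷1 = 45 each, +1 to first 0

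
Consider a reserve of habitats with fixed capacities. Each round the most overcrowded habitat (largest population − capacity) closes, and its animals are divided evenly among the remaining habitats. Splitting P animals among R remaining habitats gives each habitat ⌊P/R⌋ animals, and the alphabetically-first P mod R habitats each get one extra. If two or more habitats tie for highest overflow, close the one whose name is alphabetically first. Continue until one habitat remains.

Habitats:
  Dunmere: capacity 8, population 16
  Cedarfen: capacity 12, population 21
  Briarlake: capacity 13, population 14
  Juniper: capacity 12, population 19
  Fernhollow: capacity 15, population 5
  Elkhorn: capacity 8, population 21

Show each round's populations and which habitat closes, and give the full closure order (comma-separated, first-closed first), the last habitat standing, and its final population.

Round 1: Briarlake=14 Cedarfen=21 Dunmere=16 Elkhorn=21 Fernhollow=5 Juniper=19 → close Elkhorn (overflow 13)
  21÷5 = 4 each, +1 to first 1
Round 2: Briarlake=19 Cedarfen=25 Dunmere=20 Fernhollow=9 Juniper=23 → close Cedarfen (overflow 13)
  25÷4 = 6 each, +1 to first 1
Round 3: Briarlake=26 Dunmere=26 Fernhollow=15 Juniper=29 → close Dunmere (overflow 18)
  26÷3 = 8 each, +1 to first 2
Round 4: Briarlake=35 Fernhollow=24 Juniper=37 → close Juniper (overflow 25)
  37÷2 = 18 each, +1 to first 1
Round 5: Briarlake=54 Fernhollow=42 → close Briarlake (overflow 41)
  54÷1 = 54 each, +1 to first 0

Closure order: Elkhorn, Cedarfen, Dunmere, Juniper, Briarlake
Last habitat: Fernhollow with 96 animals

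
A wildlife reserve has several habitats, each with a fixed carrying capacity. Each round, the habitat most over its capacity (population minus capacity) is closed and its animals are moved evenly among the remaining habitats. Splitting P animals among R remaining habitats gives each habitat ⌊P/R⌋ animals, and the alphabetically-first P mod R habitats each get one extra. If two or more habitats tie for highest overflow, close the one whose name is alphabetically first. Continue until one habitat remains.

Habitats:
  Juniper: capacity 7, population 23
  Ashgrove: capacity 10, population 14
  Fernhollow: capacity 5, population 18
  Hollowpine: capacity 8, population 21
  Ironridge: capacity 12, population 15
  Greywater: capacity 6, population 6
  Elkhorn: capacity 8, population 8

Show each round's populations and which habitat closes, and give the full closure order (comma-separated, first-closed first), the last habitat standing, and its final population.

Closure order: Juniper, Fernhollow, Hollowpine, Ashgrove, Elkhorn, Ironridge
Last habitat: Greywater with 105 animals

Round 1: Ashgrove=14 Elkhorn=8 Fernhollow=18 Greywater=6 Hollowpine=21 Ironridge=15 Juniper=23 → close Juniper (overflow 16)
  23÷6 = 3 each, +1 to first 5
Round 2: Ashgrove=18 Elkhorn=12 Fernhollow=22 Greywater=10 Hollowpine=25 Ironridge=18 → close Fernhollow (overflow 17)
  22÷5 = 4 each, +1 to first 2
Round 3: Ashgrove=23 Elkhorn=17 Greywater=14 Hollowpine=29 Ironridge=22 → close Hollowpine (overflow 21)
  29÷4 = 7 each, +1 to first 1
Round 4: Ashgrove=31 Elkhorn=24 Greywater=21 Ironridge=29 → close Ashgrove (overflow 21)
  31÷3 = 10 each, +1 to first 1
Round 5: Elkhorn=35 Greywater=31 Ironridge=39 → close Elkhorn (overflow 27)
  35÷2 = 17 each, +1 to first 1
Round 6: Greywater=49 Ironridge=56 → close Ironridge (overflow 44)
  56÷1 = 56 each, +1 to first 0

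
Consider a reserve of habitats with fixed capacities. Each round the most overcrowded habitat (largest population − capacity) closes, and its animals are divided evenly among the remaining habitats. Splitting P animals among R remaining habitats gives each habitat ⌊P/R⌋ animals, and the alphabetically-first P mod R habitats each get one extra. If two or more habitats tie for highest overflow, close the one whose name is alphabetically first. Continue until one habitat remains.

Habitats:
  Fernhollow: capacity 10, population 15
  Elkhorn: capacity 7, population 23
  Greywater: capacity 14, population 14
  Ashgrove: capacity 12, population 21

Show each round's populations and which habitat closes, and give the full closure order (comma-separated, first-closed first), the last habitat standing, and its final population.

Round 1: Ashgrove=21 Elkhorn=23 Fernhollow=15 Greywater=14 → close Elkhorn (overflow 16)
  23÷3 = 7 each, +1 to first 2
Round 2: Ashgrove=29 Fernhollow=23 Greywater=21 → close Ashgrove (overflow 17)
  29÷2 = 14 each, +1 to first 1
Round 3: Fernhollow=38 Greywater=35 → close Fernhollow (overflow 28)
  38÷1 = 38 each, +1 to first 0

Closure order: Elkhorn, Ashgrove, Fernhollow
Last habitat: Greywater with 73 animals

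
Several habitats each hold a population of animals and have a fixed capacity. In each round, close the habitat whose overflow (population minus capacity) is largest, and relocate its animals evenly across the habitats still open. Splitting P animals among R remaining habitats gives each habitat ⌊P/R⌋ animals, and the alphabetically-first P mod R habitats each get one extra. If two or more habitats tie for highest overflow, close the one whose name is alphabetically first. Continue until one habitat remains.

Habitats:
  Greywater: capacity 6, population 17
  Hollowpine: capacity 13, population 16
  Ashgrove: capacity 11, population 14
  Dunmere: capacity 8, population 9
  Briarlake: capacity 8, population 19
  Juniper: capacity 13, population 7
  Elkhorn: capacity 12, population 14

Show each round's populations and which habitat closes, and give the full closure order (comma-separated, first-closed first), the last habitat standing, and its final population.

Closure order: Briarlake, Greywater, Ashgrove, Elkhorn, Hollowpine, Dunmere
Last habitat: Juniper with 96 animals

Round 1: Ashgrove=14 Briarlake=19 Dunmere=9 Elkhorn=14 Greywater=17 Hollowpine=16 Juniper=7 → close Briarlake (overflow 11)
  19÷6 = 3 each, +1 to first 1
Round 2: Ashgrove=18 Dunmere=12 Elkhorn=17 Greywater=20 Hollowpine=19 Juniper=10 → close Greywater (overflow 14)
  20÷5 = 4 each, +1 to first 0
Round 3: Ashgrove=22 Dunmere=16 Elkhorn=21 Hollowpine=23 Juniper=14 → close Ashgrove (overflow 11)
  22÷4 = 5 each, +1 to first 2
Round 4: Dunmere=22 Elkhorn=27 Hollowpine=28 Juniper=19 → close Elkhorn (overflow 15)
  27÷3 = 9 each, +1 to first 0
Round 5: Dunmere=31 Hollowpine=37 Juniper=28 → close Hollowpine (overflow 24)
  37÷2 = 18 each, +1 to first 1
Round 6: Dunmere=50 Juniper=46 → close Dunmere (overflow 42)
  50÷1 = 50 each, +1 to first 0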